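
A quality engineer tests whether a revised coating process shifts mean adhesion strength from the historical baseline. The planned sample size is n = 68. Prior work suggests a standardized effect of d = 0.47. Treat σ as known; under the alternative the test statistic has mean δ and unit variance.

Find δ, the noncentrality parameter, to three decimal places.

δ ≈ 3.876

The noncentrality parameter scales effect size by the design's sample-size factor: δ = d·√n = 0.47 × √68 = 3.8757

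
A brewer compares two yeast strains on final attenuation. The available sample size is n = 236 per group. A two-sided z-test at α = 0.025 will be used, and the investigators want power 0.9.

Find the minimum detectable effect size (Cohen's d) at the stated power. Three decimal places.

d ≈ 0.324

Required noncentrality: δ = z_{0.0125} + z_{0.10} = 2.241 + 1.282 = 3.523.
(The second rejection-region term Φ(−δ − z_{α/2}) is negligible and dropped.)
δ = d·√(n/2) ⇒ d = δ/√(n/2) = 3.523/√(236/2) = 0.3243.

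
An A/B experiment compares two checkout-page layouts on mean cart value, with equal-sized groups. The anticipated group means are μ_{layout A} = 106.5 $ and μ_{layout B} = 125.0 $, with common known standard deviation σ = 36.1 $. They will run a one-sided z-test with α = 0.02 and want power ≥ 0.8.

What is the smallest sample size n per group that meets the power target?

Standardized effect: d = |μ_{layout A} − μ_{layout B}| / σ = |106.5 − 125.0| / 36.1 = 0.5125
For power 0.8 need Φ(δ − z_{0.02}) = 0.8, so δ = z_{0.02} + z_{0.20} = 2.054 + 0.842 = 2.895.
δ = d·√(n/2) ⇒ n = 2(δ/d)² = 2 × (2.895 / 0.5125)² = 63.84.
Round up to the next whole unit.

n = 64 per group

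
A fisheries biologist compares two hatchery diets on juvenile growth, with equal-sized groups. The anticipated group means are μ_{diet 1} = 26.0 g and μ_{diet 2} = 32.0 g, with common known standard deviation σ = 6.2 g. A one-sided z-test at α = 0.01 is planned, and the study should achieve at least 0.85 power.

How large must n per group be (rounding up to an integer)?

Standardized effect: d = |μ_{diet 1} − μ_{diet 2}| / σ = |26.0 − 32.0| / 6.2 = 0.9677
Set Φ(δ − 2.326) = 0.85; then δ − 2.326 = Φ⁻¹(0.85) = 1.036, giving δ = 3.363.
δ = d·√(n/2) ⇒ n = 2(δ/d)² = 2 × (3.363 / 0.9677)² = 24.15.
Round up to the next whole unit.

n = 25 per group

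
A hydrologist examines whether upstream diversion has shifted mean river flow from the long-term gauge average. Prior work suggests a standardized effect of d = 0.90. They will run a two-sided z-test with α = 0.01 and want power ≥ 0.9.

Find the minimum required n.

n = 19

For power 0.9 need Φ(δ − z_{0.005}) = 0.9, so δ = z_{0.005} + z_{0.10} = 2.576 + 1.282 = 3.857.
(The Φ(−δ − z_{α/2}) term is vanishingly small for δ > 0 and is dropped in the standard sample-size formula.)
δ = d·√n ⇒ n = (δ/d)² = (3.857 / 0.90)² = 18.37.
Round up to the next whole unit.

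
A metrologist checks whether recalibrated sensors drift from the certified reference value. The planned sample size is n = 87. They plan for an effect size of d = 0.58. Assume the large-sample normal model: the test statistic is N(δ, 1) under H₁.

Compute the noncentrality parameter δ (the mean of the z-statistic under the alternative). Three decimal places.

δ ≈ 5.410

The noncentrality parameter scales effect size by the design's sample-size factor: δ = d·√n = 0.58 × √87 = 5.4099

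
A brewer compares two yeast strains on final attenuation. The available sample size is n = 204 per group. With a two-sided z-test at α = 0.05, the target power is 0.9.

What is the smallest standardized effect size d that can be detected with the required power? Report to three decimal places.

d ≈ 0.321

Required noncentrality: δ = z_{0.025} + z_{0.10} = 1.960 + 1.282 = 3.242.
(The second rejection-region term Φ(−δ − z_{α/2}) is negligible and dropped.)
δ = d·√(n/2) ⇒ d = δ/√(n/2) = 3.242/√(204/2) = 0.3210.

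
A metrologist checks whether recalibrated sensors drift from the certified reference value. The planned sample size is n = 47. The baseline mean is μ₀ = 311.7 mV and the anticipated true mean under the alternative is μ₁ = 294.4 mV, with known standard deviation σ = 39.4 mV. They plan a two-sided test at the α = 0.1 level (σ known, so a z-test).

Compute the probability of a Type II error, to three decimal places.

Standardized effect: d = |μ₁ − μ₀| / σ = |294.4 − 311.7| / 39.4 = 0.4391
Noncentrality parameter: δ = d·√n = 0.4391 × √47 = 3.0102
Critical value for a two-sided test at α = 0.1: z_{α/2} = 1.645.
Power = Φ(δ − 1.645) + Φ(−δ − 1.645) = Φ(1.365) + Φ(-4.655) = 0.9139 + 0.0000 = 0.9139.
Type II error: β = 1 − power = 1 − 0.9139 = 0.0861.

β ≈ 0.086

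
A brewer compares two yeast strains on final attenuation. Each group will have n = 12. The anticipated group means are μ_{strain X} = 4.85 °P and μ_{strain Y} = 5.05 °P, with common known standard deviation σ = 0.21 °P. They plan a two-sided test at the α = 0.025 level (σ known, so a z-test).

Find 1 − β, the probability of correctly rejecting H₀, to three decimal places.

Power ≈ 0.536

Standardized effect: d = |μ_{strain X} − μ_{strain Y}| / σ = |4.85 − 5.05| / 0.21 = 0.9524
Noncentrality parameter: δ = d·√(n/2) = 0.9524 × √(12/2) = 2.3328
Critical value for a two-sided test at α = 0.025: z_{α/2} = 2.241.
Power = Φ(δ − 2.241) + Φ(−δ − 2.241) = Φ(0.091) + Φ(-4.574) = 0.5364 + 0.0000 = 0.5364.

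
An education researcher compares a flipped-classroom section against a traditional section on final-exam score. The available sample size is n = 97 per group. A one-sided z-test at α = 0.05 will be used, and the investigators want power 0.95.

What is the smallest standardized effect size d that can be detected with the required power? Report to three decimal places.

d ≈ 0.472

Required noncentrality: δ = z_{0.05} + z_{0.05} = 1.645 + 1.645 = 3.290.
δ = d·√(n/2) ⇒ d = δ/√(n/2) = 3.290/√(97/2) = 0.4724.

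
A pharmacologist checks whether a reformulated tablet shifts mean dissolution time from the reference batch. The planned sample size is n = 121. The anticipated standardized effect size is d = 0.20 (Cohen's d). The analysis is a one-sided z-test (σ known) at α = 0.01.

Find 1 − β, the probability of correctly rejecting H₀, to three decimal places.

Power ≈ 0.450

Noncentrality parameter: δ = d·√n = 0.20 × √121 = 2.2000
One-sided α = 0.01 → critical value z_{0.01} = 2.326.
Power = Φ(δ − 2.326) = Φ(-0.126) = 0.4497.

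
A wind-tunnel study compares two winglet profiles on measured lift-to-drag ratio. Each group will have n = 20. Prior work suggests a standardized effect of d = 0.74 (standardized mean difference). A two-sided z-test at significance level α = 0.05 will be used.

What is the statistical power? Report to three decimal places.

Noncentrality parameter: δ = d·√(n/2) = 0.74 × √(20/2) = 2.3401
Two-sided α = 0.05 → critical value z_{0.025} = 1.960.
Power = Φ(δ − 1.960) + Φ(−δ − 1.960) = Φ(0.380) + Φ(-4.300) = 0.6481 + 0.0000 = 0.6481.

Power ≈ 0.648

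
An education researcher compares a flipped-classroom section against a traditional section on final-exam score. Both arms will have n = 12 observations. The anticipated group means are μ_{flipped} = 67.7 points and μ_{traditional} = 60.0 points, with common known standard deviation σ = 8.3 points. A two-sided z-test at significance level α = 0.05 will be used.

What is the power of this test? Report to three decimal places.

Power ≈ 0.623

Standardized effect: d = |μ_{flipped} − μ_{traditional}| / σ = |67.7 − 60.0| / 8.3 = 0.9277
Noncentrality parameter: δ = d·√(n/2) = 0.9277 × √(12/2) = 2.2724
Critical value for a two-sided test at α = 0.05: z_{α/2} = 1.960.
Power = Φ(δ − 1.960) + Φ(−δ − 1.960) = Φ(0.312) + Φ(-4.232) = 0.6227 + 0.0000 = 0.6227.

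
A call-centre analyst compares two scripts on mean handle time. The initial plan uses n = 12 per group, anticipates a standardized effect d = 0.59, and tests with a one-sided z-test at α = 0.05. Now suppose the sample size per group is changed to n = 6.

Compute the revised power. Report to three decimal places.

Power ≈ 0.267

With n = 6 per group: δ = d·√(n/2) = 0.59 × √(6/2) = 1.0219. Critical value z_{0.05} = 1.645.
Revised power = Φ(δ − 1.645) = Φ(-0.623) = 0.2667.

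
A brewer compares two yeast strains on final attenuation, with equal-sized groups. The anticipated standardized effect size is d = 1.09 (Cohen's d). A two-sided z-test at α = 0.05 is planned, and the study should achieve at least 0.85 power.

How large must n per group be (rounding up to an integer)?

n = 16 per group

Set Φ(δ − 1.960) = 0.85; then δ − 1.960 = Φ⁻¹(0.85) = 1.036, giving δ = 2.996.
(For δ > 0 the lower-tail rejection region contributes negligibly to power, so the one-term inversion is standard.)
δ = d·√(n/2) ⇒ n = 2(δ/d)² = 2 × (2.996 / 1.09)² = 15.11.
Round up to the next whole unit.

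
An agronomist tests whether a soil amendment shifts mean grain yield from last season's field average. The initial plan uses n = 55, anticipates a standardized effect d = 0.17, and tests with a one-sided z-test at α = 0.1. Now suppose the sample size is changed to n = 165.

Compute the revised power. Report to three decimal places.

With n = 165: δ = d·√n = 0.17 × √165 = 2.1837. Critical value z_{0.1} = 1.282.
Revised power = Φ(δ − 1.282) = Φ(0.902) = 0.8165.

Power ≈ 0.817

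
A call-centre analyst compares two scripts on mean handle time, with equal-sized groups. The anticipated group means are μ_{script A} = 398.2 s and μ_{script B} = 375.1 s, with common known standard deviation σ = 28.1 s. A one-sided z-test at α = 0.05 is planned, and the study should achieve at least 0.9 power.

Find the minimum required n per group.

n = 26 per group

Standardized effect: d = |μ_{script A} − μ_{script B}| / σ = |398.2 − 375.1| / 28.1 = 0.8221
For power 0.9 need Φ(δ − z_{0.05}) = 0.9, so δ = z_{0.05} + z_{0.10} = 1.645 + 1.282 = 2.926.
δ = d·√(n/2) ⇒ n = 2(δ/d)² = 2 × (2.926 / 0.8221)² = 25.34.
Rounding up, n = 26 per group.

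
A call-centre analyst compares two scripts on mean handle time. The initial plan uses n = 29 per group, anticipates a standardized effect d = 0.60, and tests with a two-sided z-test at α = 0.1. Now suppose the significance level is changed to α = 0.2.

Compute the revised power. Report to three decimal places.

δ = d·√(n/2) = 0.60 × √(29/2) = 2.2847 (unchanged). New critical value: z_{0.1} = 1.282.
Revised power = Φ(δ − 1.282) + Φ(−δ − 1.282) = Φ(1.003) + Φ(-3.566) = 0.8421 + 0.0002 = 0.8423.

Power ≈ 0.842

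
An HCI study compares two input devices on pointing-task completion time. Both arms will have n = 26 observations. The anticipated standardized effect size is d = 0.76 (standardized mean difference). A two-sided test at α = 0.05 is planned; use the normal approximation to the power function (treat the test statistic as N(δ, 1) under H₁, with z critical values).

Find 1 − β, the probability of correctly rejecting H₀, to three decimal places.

Noncentrality parameter: δ = d·√(n/2) = 0.76 × √(26/2) = 2.7402
Two-sided α = 0.05 → critical value z_{0.025} = 1.960.
Power = Φ(δ − 1.960) + Φ(−δ − 1.960) = Φ(0.780) + Φ(-4.700) = 0.7824 + 0.0000 = 0.7824.

Power ≈ 0.782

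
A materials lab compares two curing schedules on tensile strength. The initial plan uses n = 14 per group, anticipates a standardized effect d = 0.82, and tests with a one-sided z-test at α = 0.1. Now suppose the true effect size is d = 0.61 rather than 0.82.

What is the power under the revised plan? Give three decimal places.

With d = 0.61: δ = d·√(n/2) = 0.61 × √(14/2) = 1.6139. Critical value z_{0.1} = 1.282.
Revised power = P(Z > 1.282 − δ) = Φ(0.332) = 0.6302.

Power ≈ 0.630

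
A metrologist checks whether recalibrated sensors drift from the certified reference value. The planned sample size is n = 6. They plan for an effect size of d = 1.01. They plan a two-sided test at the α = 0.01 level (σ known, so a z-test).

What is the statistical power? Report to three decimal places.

Power ≈ 0.459

Noncentrality parameter: δ = d·√n = 1.01 × √6 = 2.4740
Critical value for a two-sided test at α = 0.01: z_{α/2} = 2.576.
Power = Φ(δ − 2.576) + Φ(−δ − 2.576) = Φ(-0.102) + Φ(-5.050) = 0.4594 + 0.0000 = 0.4594.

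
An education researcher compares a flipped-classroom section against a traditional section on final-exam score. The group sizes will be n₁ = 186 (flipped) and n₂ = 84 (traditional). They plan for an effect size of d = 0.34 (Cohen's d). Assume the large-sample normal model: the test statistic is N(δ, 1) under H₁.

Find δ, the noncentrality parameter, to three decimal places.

δ ≈ 2.586

δ = d / √(1/n₁ + 1/n₂) = 0.34 / √(1/186 + 1/84) = 2.5864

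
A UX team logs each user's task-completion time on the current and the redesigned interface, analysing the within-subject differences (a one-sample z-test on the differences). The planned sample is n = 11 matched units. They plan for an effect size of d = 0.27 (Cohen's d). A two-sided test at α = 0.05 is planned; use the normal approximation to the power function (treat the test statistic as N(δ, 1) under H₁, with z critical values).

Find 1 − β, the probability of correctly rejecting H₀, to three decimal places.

Noncentrality parameter: δ = d·√n = 0.27 × √11 = 0.8955
Two-sided α = 0.05 → critical value z_{0.025} = 1.960.
Power = Φ(δ − 1.960) + Φ(−δ − 1.960) = Φ(-1.064) + Φ(-2.855) = 0.1436 + 0.0021 = 0.1457.

Power ≈ 0.146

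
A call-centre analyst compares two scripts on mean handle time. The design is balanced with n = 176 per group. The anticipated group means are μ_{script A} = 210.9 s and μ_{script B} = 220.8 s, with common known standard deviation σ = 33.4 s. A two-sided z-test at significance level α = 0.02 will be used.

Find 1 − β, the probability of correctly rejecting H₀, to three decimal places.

Standardized effect: d = |μ_{script A} − μ_{script B}| / σ = |210.9 − 220.8| / 33.4 = 0.2964
Noncentrality parameter: δ = d·√(n/2) = 0.2964 × √(176/2) = 2.7805
Two-sided α = 0.02 → critical value z_{0.01} = 2.326.
Power = Φ(δ − 2.326) + Φ(−δ − 2.326) = Φ(0.454) + Φ(-5.107) = 0.6752 + 0.0000 = 0.6752.

Power ≈ 0.675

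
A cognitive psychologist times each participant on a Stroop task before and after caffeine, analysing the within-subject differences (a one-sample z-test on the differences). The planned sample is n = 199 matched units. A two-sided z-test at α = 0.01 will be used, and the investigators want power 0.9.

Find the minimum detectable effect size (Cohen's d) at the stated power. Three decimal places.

d ≈ 0.273

Need Φ(δ − 2.576) = 0.9, so δ = 2.576 + 1.282 = 3.857.
(The second rejection-region term Φ(−δ − z_{α/2}) is negligible and dropped.)
δ = d·√n ⇒ d = δ/√n = 3.857/√199 = 0.2734.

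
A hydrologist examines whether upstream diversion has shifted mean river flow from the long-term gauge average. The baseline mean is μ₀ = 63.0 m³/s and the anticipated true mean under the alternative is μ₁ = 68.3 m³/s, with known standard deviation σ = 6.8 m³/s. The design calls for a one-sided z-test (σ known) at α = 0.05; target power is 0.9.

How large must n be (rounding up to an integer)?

n = 15

Standardized effect: d = |μ₁ − μ₀| / σ = |68.3 − 63.0| / 6.8 = 0.7794
Set Φ(δ − 1.645) = 0.9; then δ − 1.645 = Φ⁻¹(0.9) = 1.282, giving δ = 2.926.
δ = d·√n ⇒ n = (δ/d)² = (2.926 / 0.7794)² = 14.10.
Rounding up, n = 15.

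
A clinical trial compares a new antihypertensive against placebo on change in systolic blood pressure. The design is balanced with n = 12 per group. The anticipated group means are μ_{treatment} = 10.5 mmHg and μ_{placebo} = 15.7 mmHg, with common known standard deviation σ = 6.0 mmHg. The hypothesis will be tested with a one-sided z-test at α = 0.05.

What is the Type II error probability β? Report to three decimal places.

β ≈ 0.316

Standardized effect: d = |μ_{treatment} − μ_{placebo}| / σ = |10.5 − 15.7| / 6.0 = 0.8667
Noncentrality parameter: λ = d·√(n/2) = 0.8667 × √(12/2) = 2.1229
Critical value for a one-sided test at α = 0.05: z_α = 1.645.
Power = Φ(λ − 1.645) = Φ(0.478) = 0.6837.
Type II error: β = 1 − power = 1 − 0.6837 = 0.3163.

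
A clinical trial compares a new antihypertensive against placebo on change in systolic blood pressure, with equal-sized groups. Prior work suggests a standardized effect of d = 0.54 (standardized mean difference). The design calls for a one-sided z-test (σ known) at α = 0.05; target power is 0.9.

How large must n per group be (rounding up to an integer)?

Set Φ(δ − 1.645) = 0.9; then δ − 1.645 = Φ⁻¹(0.9) = 1.282, giving δ = 2.926.
δ = d·√(n/2) ⇒ n = 2(δ/d)² = 2 × (2.926 / 0.54)² = 58.74.
Rounding up, n = 59 per group.

n = 59 per group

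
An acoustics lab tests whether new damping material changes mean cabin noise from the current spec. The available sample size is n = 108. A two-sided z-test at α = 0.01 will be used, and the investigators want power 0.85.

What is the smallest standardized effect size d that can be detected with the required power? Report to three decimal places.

Required noncentrality: δ = z_{0.005} + z_{0.15} = 2.576 + 1.036 = 3.612.
(The second rejection-region term Φ(−δ − z_{α/2}) is negligible and dropped.)
δ = d·√n ⇒ d = δ/√n = 3.612/√108 = 0.3476.

d ≈ 0.348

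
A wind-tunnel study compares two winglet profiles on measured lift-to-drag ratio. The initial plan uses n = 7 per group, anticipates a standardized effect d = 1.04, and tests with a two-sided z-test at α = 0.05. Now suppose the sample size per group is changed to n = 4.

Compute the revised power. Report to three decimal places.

With n = 4 per group: δ = d·√(n/2) = 1.04 × √(4/2) = 1.4708. Critical value z_{0.025} = 1.960.
Revised power = Φ(δ − 1.960) + Φ(−δ − 1.960) = Φ(-0.489) + Φ(-3.431) = 0.3124 + 0.0003 = 0.3127.

Power ≈ 0.313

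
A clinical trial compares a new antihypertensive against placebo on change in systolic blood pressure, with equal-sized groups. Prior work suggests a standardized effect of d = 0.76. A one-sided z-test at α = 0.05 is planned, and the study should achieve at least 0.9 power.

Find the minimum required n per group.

For power 0.9 need Φ(δ − z_{0.05}) = 0.9, so δ = z_{0.05} + z_{0.10} = 1.645 + 1.282 = 2.926.
δ = d·√(n/2) ⇒ n = 2(δ/d)² = 2 × (2.926 / 0.76)² = 29.65.
Rounding up, n = 30 per group.

n = 30 per group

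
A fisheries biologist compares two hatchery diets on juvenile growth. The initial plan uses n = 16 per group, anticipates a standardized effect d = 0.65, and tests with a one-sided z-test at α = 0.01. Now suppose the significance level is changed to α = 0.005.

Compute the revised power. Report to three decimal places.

δ = d·√(n/2) = 0.65 × √(16/2) = 1.8385 (unchanged). New critical value: z_{0.005} = 2.576.
Revised power = Φ(δ − 2.576) = Φ(-0.737) = 0.2305.

Power ≈ 0.230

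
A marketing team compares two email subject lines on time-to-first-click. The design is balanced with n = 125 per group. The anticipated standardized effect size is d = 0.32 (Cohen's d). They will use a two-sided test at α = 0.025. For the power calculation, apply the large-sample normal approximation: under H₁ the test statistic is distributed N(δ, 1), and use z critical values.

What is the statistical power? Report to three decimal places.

Power ≈ 0.613

Noncentrality parameter: λ = d·√(n/2) = 0.32 × √(125/2) = 2.5298
Critical value for a two-sided test at α = 0.025: z_{α/2} = 2.241.
Power = Φ(λ − 2.241) + Φ(−λ − 2.241) = Φ(0.288) + Φ(-4.771) = 0.6135 + 0.0000 = 0.6135.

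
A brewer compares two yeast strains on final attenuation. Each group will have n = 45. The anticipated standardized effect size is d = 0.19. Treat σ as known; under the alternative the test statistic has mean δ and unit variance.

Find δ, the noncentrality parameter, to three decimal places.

δ = d·√(n/2) = 0.19 × √(45/2) = 0.9012

δ ≈ 0.901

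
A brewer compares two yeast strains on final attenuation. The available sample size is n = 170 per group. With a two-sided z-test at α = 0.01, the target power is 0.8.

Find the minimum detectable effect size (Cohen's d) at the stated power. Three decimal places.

d ≈ 0.371

Required noncentrality: δ = z_{0.005} + z_{0.20} = 2.576 + 0.842 = 3.417.
(The second rejection-region term Φ(−δ − z_{α/2}) is negligible and dropped.)
δ = d·√(n/2) ⇒ d = δ/√(n/2) = 3.417/√(170/2) = 0.3707.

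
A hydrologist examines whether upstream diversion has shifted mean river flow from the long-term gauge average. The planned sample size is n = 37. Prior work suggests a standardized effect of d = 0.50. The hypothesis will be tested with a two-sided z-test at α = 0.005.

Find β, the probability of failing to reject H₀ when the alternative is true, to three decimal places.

β ≈ 0.407

Noncentrality parameter: δ = d·√n = 0.50 × √37 = 3.0414
Critical value for a two-sided test at α = 0.005: z_{α/2} = 2.807.
Power = Φ(δ − 2.807) + Φ(−δ − 2.807) = Φ(0.234) + Φ(-5.848) = 0.5926 + 0.0000 = 0.5926.
Type II error: β = 1 − power = 1 − 0.5926 = 0.4074.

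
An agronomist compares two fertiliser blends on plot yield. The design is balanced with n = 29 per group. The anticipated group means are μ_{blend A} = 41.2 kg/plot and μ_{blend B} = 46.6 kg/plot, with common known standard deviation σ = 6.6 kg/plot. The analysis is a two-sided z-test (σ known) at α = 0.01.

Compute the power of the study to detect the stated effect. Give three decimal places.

Standardized effect: d = |μ_{blend A} − μ_{blend B}| / σ = |41.2 − 46.6| / 6.6 = 0.8182
Noncentrality parameter: δ = d·√(n/2) = 0.8182 × √(29/2) = 3.1155
Two-sided α = 0.01 → critical value z_{0.005} = 2.576.
Power = Φ(δ − 2.576) + Φ(−δ − 2.576) = Φ(0.540) + Φ(-5.691) = 0.7053 + 0.0000 = 0.7053.

Power ≈ 0.705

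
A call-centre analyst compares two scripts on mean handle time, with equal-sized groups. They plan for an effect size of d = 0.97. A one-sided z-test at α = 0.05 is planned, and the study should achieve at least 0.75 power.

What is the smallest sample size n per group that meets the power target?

n = 12 per group

For power 0.75 need Φ(δ − z_{0.05}) = 0.75, so δ = z_{0.05} + z_{0.25} = 1.645 + 0.674 = 2.319.
δ = d·√(n/2) ⇒ n = 2(δ/d)² = 2 × (2.319 / 0.97)² = 11.43.
Rounding up, n = 12 per group.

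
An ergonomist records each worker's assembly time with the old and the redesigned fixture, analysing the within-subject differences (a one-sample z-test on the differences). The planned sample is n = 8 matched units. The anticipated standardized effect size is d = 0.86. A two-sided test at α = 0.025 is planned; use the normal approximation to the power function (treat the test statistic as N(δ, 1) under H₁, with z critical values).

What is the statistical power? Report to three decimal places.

Power ≈ 0.576

Noncentrality parameter: δ = d·√n = 0.86 × √8 = 2.4324
Two-sided α = 0.025 → critical value z_{0.0125} = 2.241.
Power = Φ(δ − 2.241) + Φ(−δ − 2.241) = Φ(0.191) + Φ(-4.674) = 0.5758 + 0.0000 = 0.5758.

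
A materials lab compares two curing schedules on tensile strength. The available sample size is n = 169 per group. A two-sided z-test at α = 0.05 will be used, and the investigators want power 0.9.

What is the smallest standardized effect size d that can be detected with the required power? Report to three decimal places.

Need Φ(δ − 1.960) = 0.9, so δ = 1.960 + 1.282 = 3.242.
(Lower-tail contribution to power is negligible for δ > 0.)
δ = d·√(n/2) ⇒ d = δ/√(n/2) = 3.242/√(169/2) = 0.3526.

d ≈ 0.353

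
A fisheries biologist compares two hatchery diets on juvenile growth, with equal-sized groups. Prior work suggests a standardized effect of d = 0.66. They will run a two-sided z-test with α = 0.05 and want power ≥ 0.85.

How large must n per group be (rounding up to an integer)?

n = 42 per group

Set Φ(δ − 1.960) = 0.85; then δ − 1.960 = Φ⁻¹(0.85) = 1.036, giving δ = 2.996.
(The Φ(−δ − z_{α/2}) term is vanishingly small for δ > 0 and is dropped in the standard sample-size formula.)
δ = d·√(n/2) ⇒ n = 2(δ/d)² = 2 × (2.996 / 0.66)² = 41.22.
Round up to the next whole unit.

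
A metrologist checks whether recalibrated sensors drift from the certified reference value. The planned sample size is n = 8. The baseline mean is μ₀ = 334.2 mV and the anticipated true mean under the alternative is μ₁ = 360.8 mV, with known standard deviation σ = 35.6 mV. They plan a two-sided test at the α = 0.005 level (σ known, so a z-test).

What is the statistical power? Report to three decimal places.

Power ≈ 0.244

Standardized effect: d = |μ₁ − μ₀| / σ = |360.8 − 334.2| / 35.6 = 0.7472
Noncentrality parameter: λ = d·√n = 0.7472 × √8 = 2.1134
Two-sided α = 0.005 → critical value z_{0.0025} = 2.807.
Power = Φ(λ − 2.807) + Φ(−λ − 2.807) = Φ(-0.694) + Φ(-4.920) = 0.2439 + 0.0000 = 0.2439.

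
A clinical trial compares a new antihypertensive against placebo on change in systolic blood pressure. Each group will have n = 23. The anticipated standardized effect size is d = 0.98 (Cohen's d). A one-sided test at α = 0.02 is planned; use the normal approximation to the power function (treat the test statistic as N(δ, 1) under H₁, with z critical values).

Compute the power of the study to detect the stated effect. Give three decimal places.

Power ≈ 0.898

Noncentrality parameter: δ = d·√(n/2) = 0.98 × √(23/2) = 3.3233
Critical value for a one-sided test at α = 0.02: z_α = 2.054.
Power = Φ(δ − 2.054) = Φ(1.270) = 0.8979.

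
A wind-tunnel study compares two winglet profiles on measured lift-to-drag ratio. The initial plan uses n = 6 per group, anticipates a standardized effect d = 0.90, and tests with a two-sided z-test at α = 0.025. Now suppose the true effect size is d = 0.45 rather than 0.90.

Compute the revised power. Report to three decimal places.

Power ≈ 0.073

With d = 0.45: δ = d·√(n/2) = 0.45 × √(6/2) = 0.7794. Critical value z_{0.0125} = 2.241.
Revised power = Φ(δ − 2.241) + Φ(−δ − 2.241) = Φ(-1.462) + Φ(-3.021) = 0.0719 + 0.0013 = 0.0731.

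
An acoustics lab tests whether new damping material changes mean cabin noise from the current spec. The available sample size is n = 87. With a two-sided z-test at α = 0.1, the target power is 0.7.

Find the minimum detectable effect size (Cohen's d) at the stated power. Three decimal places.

Need Φ(δ − 1.645) = 0.7, so δ = 1.645 + 0.524 = 2.169.
(Lower-tail contribution to power is negligible for δ > 0.)
δ = d·√n ⇒ d = δ/√n = 2.169/√87 = 0.2326.

d ≈ 0.233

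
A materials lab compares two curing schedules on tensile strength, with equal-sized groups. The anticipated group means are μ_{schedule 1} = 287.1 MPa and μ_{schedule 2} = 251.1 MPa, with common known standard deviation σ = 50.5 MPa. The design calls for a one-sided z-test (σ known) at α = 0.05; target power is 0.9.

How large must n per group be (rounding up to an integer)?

n = 34 per group

Standardized effect: d = |μ_{schedule 1} − μ_{schedule 2}| / σ = |287.1 − 251.1| / 50.5 = 0.7129
For power 0.9 need Φ(δ − z_{0.05}) = 0.9, so δ = z_{0.05} + z_{0.10} = 1.645 + 1.282 = 2.926.
δ = d·√(n/2) ⇒ n = 2(δ/d)² = 2 × (2.926 / 0.7129)² = 33.70.
Rounding up, n = 34 per group.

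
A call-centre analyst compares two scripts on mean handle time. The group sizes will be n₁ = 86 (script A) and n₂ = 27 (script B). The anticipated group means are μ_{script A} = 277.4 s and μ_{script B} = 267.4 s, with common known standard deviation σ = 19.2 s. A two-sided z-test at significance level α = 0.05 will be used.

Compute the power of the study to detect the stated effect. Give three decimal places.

Standardized effect: d = |μ_{script A} − μ_{script B}| / σ = |277.4 − 267.4| / 19.2 = 0.5208
Noncentrality parameter: δ = d / √(1/n₁ + 1/n₂) = 0.5208 / √(1/86 + 1/27) = 2.3610
Two-sided α = 0.05 → critical value z_{0.025} = 1.960.
Power = Φ(δ − 1.960) + Φ(−δ − 1.960) = Φ(0.401) + Φ(-4.321) = 0.6558 + 0.0000 = 0.6558.

Power ≈ 0.656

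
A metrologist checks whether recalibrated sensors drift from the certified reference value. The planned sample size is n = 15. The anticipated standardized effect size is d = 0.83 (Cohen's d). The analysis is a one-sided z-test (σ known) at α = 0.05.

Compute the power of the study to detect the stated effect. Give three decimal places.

Noncentrality parameter: δ = d·√n = 0.83 × √15 = 3.2146
Critical value for a one-sided test at α = 0.05: z_α = 1.645.
Power = P(Z > 1.645 − δ) = Φ(1.570) = 0.9418.

Power ≈ 0.942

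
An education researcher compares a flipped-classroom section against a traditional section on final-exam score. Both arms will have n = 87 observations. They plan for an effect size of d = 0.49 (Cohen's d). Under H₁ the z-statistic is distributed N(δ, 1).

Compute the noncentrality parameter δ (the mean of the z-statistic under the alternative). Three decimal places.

δ ≈ 3.232

δ = d·√(n/2) = 0.49 × √(87/2) = 3.2318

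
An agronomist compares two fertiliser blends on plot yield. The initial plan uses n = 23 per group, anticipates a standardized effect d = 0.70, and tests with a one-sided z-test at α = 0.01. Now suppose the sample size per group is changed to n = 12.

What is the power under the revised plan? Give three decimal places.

With n = 12 per group: δ = d·√(n/2) = 0.70 × √(12/2) = 1.7146. Critical value z_{0.01} = 2.326.
Revised power = P(Z > 2.326 − δ) = Φ(-0.612) = 0.2704.

Power ≈ 0.270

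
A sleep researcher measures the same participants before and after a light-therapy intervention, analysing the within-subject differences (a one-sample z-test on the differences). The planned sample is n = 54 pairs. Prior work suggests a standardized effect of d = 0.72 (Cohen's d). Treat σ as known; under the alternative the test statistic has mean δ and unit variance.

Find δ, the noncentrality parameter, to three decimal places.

δ ≈ 5.291

δ = d·√n = 0.72 × √54 = 5.2909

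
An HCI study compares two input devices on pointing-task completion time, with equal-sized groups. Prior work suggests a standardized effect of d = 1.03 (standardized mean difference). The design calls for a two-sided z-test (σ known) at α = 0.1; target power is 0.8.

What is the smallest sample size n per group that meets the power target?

For power 0.8 need Φ(δ − z_{0.05}) = 0.8, so δ = z_{0.05} + z_{0.20} = 1.645 + 0.842 = 2.486.
(For δ > 0 the lower-tail rejection region contributes negligibly to power, so the one-term inversion is standard.)
δ = d·√(n/2) ⇒ n = 2(δ/d)² = 2 × (2.486 / 1.03)² = 11.66.
Round up to the next whole unit.

n = 12 per group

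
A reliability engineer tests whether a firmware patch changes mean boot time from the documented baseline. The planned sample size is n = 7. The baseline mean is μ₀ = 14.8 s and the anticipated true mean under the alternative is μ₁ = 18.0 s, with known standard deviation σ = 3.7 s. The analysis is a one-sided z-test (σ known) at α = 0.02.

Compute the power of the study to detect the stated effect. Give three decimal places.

Standardized effect: d = |μ₁ − μ₀| / σ = |18.0 − 14.8| / 3.7 = 0.8649
Noncentrality parameter: δ = d·√n = 0.8649 × √7 = 2.2882
One-sided α = 0.02 → critical value z_{0.02} = 2.054.
Power = P(Z > 2.054 − δ) = Φ(0.234) = 0.5927.

Power ≈ 0.593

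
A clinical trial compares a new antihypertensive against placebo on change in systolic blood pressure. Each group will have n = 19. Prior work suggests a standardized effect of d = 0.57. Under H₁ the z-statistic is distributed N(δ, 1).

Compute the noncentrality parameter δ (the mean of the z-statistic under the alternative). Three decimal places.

δ ≈ 1.757

δ = d·√(n/2) = 0.57 × √(19/2) = 1.7569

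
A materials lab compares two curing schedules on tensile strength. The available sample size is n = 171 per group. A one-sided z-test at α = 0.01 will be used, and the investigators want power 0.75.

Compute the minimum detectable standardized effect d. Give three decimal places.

Need Φ(δ − 2.326) = 0.75, so δ = 2.326 + 0.674 = 3.001.
δ = d·√(n/2) ⇒ d = δ/√(n/2) = 3.001/√(171/2) = 0.3245.

d ≈ 0.325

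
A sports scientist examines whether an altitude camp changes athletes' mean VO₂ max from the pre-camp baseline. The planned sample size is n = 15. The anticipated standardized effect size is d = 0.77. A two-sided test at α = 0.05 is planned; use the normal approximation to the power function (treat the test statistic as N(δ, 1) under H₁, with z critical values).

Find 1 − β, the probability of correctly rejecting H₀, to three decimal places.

Noncentrality parameter: δ = d·√n = 0.77 × √15 = 2.9822
Two-sided α = 0.05 → critical value z_{0.025} = 1.960.
Power = Φ(δ − 1.960) + Φ(−δ − 1.960) = Φ(1.022) + Φ(-4.942) = 0.8467 + 0.0000 = 0.8467.

Power ≈ 0.847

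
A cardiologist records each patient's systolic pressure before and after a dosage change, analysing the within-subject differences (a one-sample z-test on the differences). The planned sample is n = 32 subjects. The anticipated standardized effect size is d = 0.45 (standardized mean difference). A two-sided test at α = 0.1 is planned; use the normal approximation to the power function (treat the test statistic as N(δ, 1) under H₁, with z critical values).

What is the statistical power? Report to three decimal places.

Power ≈ 0.816

Noncentrality parameter: δ = d·√n = 0.45 × √32 = 2.5456
Two-sided α = 0.1 → critical value z_{0.05} = 1.645.
Power = Φ(δ − 1.645) + Φ(−δ − 1.645) = Φ(0.901) + Φ(-4.190) = 0.8161 + 0.0000 = 0.8161.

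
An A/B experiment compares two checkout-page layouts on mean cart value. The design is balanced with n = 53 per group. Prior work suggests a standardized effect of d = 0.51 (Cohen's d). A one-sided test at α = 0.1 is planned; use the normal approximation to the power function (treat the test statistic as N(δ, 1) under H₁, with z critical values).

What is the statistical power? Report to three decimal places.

Noncentrality parameter: δ = d·√(n/2) = 0.51 × √(53/2) = 2.6254
One-sided α = 0.1 → critical value z_{0.1} = 1.282.
Power = Φ(δ − 1.282) = Φ(1.344) = 0.9105.

Power ≈ 0.910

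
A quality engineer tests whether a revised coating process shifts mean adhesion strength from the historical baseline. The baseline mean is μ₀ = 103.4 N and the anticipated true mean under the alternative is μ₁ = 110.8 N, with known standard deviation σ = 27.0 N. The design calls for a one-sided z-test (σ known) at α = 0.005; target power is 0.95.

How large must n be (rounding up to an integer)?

Standardized effect: d = |μ₁ − μ₀| / σ = |110.8 − 103.4| / 27.0 = 0.2741
For power 0.95 need Φ(δ − z_{0.005}) = 0.95, so δ = z_{0.005} + z_{0.05} = 2.576 + 1.645 = 4.221.
δ = d·√n ⇒ n = (δ/d)² = (4.221 / 0.2741)² = 237.15.
Rounding up, n = 238.

n = 238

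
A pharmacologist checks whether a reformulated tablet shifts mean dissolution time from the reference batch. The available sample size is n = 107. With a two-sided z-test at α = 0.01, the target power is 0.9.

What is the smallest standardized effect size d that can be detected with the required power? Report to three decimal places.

d ≈ 0.373

Required noncentrality: δ = z_{0.005} + z_{0.10} = 2.576 + 1.282 = 3.857.
(The second rejection-region term Φ(−δ − z_{α/2}) is negligible and dropped.)
δ = d·√n ⇒ d = δ/√n = 3.857/√107 = 0.3729.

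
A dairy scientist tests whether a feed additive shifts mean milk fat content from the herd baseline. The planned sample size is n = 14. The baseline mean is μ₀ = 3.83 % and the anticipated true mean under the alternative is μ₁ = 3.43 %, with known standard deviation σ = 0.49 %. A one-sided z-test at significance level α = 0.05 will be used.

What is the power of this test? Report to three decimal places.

Standardized effect: d = |μ₁ − μ₀| / σ = |3.43 − 3.83| / 0.49 = 0.8163
Noncentrality parameter: δ = d·√n = 0.8163 × √14 = 3.0544
One-sided α = 0.05 → critical value z_{0.05} = 1.645.
Power = Φ(δ − 1.645) = Φ(1.410) = 0.9207.

Power ≈ 0.921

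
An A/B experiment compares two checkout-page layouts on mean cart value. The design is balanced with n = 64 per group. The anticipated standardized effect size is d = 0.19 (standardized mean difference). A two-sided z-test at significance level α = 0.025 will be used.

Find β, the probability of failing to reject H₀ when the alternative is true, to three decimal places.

β ≈ 0.878

Noncentrality parameter: δ = d·√(n/2) = 0.19 × √(64/2) = 1.0748
Critical value for a two-sided test at α = 0.025: z_{α/2} = 2.241.
Power = Φ(δ − 2.241) + Φ(−δ − 2.241) = Φ(-1.167) + Φ(-3.316) = 0.1217 + 0.0005 = 0.1221.
Type II error: β = 1 − power = 1 − 0.1221 = 0.8779.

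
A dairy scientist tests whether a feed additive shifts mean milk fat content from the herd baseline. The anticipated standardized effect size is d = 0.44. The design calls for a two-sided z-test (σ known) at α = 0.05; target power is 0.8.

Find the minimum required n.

n = 41

For power 0.8 need Φ(δ − z_{0.025}) = 0.8, so δ = z_{0.025} + z_{0.20} = 1.960 + 0.842 = 2.802.
(The Φ(−δ − z_{α/2}) term is vanishingly small for δ > 0 and is dropped in the standard sample-size formula.)
δ = d·√n ⇒ n = (δ/d)² = (2.802 / 0.44)² = 40.54.
Rounding up, n = 41.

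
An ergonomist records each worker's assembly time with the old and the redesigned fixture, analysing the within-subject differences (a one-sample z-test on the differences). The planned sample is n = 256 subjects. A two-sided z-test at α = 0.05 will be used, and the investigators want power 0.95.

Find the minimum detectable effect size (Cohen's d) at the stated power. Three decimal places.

Required noncentrality: δ = z_{0.025} + z_{0.05} = 1.960 + 1.645 = 3.605.
(The second rejection-region term Φ(−δ − z_{α/2}) is negligible and dropped.)
δ = d·√n ⇒ d = δ/√n = 3.605/√256 = 0.2253.

d ≈ 0.225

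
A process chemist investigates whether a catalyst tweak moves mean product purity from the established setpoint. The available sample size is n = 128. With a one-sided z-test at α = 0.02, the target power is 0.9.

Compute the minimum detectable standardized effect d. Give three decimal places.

d ≈ 0.295

Need Φ(δ − 2.054) = 0.9, so δ = 2.054 + 1.282 = 3.335.
δ = d·√n ⇒ d = δ/√n = 3.335/√128 = 0.2948.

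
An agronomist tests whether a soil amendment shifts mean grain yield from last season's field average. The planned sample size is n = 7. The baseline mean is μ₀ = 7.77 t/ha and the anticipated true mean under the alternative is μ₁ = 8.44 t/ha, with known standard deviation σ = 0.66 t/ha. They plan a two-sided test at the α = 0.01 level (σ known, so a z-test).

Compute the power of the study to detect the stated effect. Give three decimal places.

Power ≈ 0.544

Standardized effect: d = |μ₁ − μ₀| / σ = |8.44 − 7.77| / 0.66 = 1.0152
Noncentrality parameter: δ = d·√n = 1.0152 × √7 = 2.6858
Two-sided α = 0.01 → critical value z_{0.005} = 2.576.
Power = Φ(δ − 2.576) + Φ(−δ − 2.576) = Φ(0.110) + Φ(-5.262) = 0.5438 + 0.0000 = 0.5438.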